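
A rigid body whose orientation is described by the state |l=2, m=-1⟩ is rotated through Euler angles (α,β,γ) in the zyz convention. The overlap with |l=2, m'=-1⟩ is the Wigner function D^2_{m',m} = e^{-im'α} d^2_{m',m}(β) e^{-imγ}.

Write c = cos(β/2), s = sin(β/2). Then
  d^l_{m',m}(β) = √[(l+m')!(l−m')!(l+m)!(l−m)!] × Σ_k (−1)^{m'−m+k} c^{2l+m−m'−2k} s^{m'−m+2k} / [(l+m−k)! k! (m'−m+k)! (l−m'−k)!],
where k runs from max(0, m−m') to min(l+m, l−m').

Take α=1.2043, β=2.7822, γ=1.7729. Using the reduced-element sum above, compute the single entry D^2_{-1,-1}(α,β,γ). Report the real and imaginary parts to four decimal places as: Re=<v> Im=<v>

D^2_{-1,-1}(1.2043,2.7822,1.7729) = e^{-i·-1·1.2043}·d^2_{-1,-1}(2.7822)·e^{-i·-1·1.7729}. Compute d first:
Half-angle: c=0.178731, s=0.983898. N=√(1·6·1·6)=6.000000
k: max(0,(-1)−(-1))=0 … min(2+(-1),2−(-1))=1
  k=0: (−1)^0·6.0000/(6)·0.1787^4·0.9839^0 = +0.001020
  k=1: (−1)^1·6.0000/(2)·0.1787^2·0.9839^2 = -0.092773
d^2_{-1,-1}(2.7822) = +0.001020 -0.092773 = -0.091752
D = (+0.358347+0.933589i)·(-0.091752)·(-0.200731+0.979646i) = +0.090515-0.015016i

Re=0.0905 Im=-0.0150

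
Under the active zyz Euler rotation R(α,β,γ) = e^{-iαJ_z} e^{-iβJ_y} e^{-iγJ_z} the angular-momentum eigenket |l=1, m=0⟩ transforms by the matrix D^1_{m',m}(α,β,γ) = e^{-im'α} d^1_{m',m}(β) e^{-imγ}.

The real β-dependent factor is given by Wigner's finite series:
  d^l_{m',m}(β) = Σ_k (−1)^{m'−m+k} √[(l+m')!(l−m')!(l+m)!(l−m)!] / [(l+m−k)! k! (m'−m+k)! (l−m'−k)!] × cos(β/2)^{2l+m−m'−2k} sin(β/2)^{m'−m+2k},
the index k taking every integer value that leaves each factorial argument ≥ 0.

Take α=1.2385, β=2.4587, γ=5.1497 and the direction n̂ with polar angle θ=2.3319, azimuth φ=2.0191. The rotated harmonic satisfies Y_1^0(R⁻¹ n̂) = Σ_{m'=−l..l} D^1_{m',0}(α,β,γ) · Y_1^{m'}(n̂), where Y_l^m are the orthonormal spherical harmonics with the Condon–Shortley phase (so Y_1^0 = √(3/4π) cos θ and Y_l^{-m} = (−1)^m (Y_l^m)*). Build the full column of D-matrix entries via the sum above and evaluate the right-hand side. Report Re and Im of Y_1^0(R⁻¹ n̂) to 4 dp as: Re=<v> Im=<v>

Need the full column D^1_{m',0} for m'=−1..1 at α=1.2385, β=2.4587, γ=5.1497.
cos(β/2)=0.334850, sin(β/2)=0.942271
d^1_{-1,0}: single k=1 term ⇒ +0.446212;  D = +0.145561+0.421803i
d^1_{0,0}: k∈[0..1] ⇒ +0.112125 -0.887875 = -0.775751;  D = -0.775751+0.000000i
d^1_{1,0}: single k=0 term ⇒ -0.446212;  D = -0.145561+0.421803i
Y_1^{m'}(θ=2.3319,φ=2.0191) and Σ D·Y over m':
  (+0.1456+0.4218i)·(-0.1084-0.2254i)  (-0.7758+0.0000i)·(-0.3370+0.0000i)  (-0.1456+0.4218i)·(+0.1084-0.2254i)
Y_1^0(R⁻¹ n̂) = +0.420046+0.000000i

Re=0.4200 Im=0.0000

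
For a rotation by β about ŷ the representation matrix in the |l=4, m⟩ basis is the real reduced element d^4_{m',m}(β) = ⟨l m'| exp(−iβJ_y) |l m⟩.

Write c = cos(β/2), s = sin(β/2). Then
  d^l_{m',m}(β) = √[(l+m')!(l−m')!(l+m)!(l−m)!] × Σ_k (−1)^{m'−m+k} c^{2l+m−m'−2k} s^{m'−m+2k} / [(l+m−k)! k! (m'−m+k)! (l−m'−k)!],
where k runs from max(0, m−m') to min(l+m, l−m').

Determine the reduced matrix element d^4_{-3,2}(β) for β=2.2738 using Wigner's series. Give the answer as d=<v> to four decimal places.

d=-0.2835

d^4_{-3,2}(β=2.2738) via Wigner's sum:
With c≡cos(β/2)=0.420409 and s≡sin(β/2)=0.907335, N=[1·5040·720·2]^{1/2}=2693.993318
k: max(0,(2)−(-3))=5 … min(4+(2),4−(-3))=6
  k=5: (−1)^0·2693.9933/(240)·0.4204^3·0.9073^5 = +0.512908
  k=6: (−1)^1·2693.9933/(720)·0.4204^1·0.9073^7 = -0.796358
d^4_{-3,2}(2.2738) = +0.512908 -0.796358 = -0.283450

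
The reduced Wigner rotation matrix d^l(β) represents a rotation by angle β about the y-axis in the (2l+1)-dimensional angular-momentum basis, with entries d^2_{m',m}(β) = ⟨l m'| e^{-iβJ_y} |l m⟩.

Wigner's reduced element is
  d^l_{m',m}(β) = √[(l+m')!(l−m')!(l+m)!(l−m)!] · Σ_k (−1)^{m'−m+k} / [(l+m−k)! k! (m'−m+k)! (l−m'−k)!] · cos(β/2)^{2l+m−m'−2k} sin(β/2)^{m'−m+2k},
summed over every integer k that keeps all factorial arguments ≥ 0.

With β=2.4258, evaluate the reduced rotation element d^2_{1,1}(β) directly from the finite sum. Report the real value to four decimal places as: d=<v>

d=-0.3079

d^2_{1,1}(β=2.4258) via Wigner's sum:
c=cos(2.4258/2)=0.350305, s=sin(2.4258/2)=0.936636; N=√[6·1·6·1]=6.000000
k∈{0,1} keeps every argument non-negative
  k=0: (−1)^0·6.0000/(6)·0.3503^4·0.9366^0 = +0.015059
  k=1: (−1)^1·6.0000/(2)·0.3503^2·0.9366^2 = -0.322964
d^2_{1,1}(2.4258) = +0.015059 -0.322964 = -0.307906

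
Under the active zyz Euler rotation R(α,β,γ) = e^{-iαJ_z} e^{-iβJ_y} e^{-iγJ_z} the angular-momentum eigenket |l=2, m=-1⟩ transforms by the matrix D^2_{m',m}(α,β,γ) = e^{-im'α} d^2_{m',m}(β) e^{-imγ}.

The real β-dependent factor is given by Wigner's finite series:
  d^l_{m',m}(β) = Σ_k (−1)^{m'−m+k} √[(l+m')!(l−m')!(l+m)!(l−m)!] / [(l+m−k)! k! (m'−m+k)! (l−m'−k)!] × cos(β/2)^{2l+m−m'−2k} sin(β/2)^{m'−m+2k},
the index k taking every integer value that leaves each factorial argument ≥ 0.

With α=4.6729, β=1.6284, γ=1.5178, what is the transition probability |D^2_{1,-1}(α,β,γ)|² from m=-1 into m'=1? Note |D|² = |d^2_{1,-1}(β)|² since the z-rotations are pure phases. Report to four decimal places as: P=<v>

D^2_{1,-1}(4.6729,1.6284,1.5178) = e^{-i·1·4.6729}·d^2_{1,-1}(1.6284)·e^{-i·-1·1.5178}. Compute d first:
With c≡cos(β/2)=0.686450 and s≡sin(β/2)=0.727177, N=[6·1·1·6]^{1/2}=6.000000
The bounds max(0,m−m')=0 and min(l+m,l−m')=1 give 2 terms
  k=0: (−1)^2·6.0000/(2)·0.6865^2·0.7272^2 = +0.747514
  k=1: (−1)^3·6.0000/(6)·0.6865^0·0.7272^4 = -0.279615
d^2_{1,-1}(1.6284) = +0.747514 -0.279615 = +0.467900
|D^2_{1,-1}|² = |d^2_{1,-1}(β)|² = (+0.467900)² = 0.218930 (the z-rotation phases have unit modulus)

P=0.2189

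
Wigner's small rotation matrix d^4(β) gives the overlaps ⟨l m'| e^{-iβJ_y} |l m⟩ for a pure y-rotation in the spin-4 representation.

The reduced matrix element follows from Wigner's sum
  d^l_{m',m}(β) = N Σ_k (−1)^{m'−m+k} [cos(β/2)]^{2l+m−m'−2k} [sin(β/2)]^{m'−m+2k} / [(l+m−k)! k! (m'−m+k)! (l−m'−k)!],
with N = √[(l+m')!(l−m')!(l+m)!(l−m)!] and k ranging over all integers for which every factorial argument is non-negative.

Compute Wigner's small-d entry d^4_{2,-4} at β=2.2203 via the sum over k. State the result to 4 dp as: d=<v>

d=0.5402

d^4_{2,-4}(β=2.2203) via Wigner's sum:
With c≡cos(β/2)=0.444527 and s≡sin(β/2)=0.895765, N=[720·2·1·40320]^{1/2}=7619.763776
k: max(0,(-4)−(2))=0 … min(4+(-4),4−(2))=0
  k=0: (−1)^6·7619.7638/(1440)·0.4445^2·0.8958^6 = +0.540183
d^4_{2,-4}(2.2203) = +0.540183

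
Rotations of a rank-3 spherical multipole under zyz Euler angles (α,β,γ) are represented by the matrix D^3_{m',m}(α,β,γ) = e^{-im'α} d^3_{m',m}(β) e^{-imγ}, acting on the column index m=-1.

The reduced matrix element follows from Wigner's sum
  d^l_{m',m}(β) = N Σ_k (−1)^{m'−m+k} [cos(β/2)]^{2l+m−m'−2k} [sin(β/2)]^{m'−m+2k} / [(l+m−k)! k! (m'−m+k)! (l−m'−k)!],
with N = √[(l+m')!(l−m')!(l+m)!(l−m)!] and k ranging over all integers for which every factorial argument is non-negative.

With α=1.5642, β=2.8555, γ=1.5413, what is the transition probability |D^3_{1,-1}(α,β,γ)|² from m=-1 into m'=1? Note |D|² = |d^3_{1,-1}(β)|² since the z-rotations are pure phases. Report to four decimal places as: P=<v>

P=0.6188

Split into d^3_{1,-1}(β=2.8555) × two z-phases.
With c≡cos(β/2)=0.142559 and s≡sin(β/2)=0.989786, N=[24·2·2·24]^{1/2}=48.000000
k: max(0,(-1)−(1))=0 … min(3+(-1),3−(1))=2
  k=0: (−1)^2·48.0000/(8)·0.1426^4·0.9898^2 = +0.002428
  k=1: (−1)^3·48.0000/(6)·0.1426^2·0.9898^4 = -0.156043
  k=2: (−1)^4·48.0000/(48)·0.1426^0·0.9898^6 = +0.940261
d^3_{1,-1}(2.8555) = +0.002428 -0.156043 +0.940261 = +0.786646
|D^3_{1,-1}|² = |d^3_{1,-1}(β)|² = (+0.786646)² = 0.618812 (the z-rotation phases have unit modulus)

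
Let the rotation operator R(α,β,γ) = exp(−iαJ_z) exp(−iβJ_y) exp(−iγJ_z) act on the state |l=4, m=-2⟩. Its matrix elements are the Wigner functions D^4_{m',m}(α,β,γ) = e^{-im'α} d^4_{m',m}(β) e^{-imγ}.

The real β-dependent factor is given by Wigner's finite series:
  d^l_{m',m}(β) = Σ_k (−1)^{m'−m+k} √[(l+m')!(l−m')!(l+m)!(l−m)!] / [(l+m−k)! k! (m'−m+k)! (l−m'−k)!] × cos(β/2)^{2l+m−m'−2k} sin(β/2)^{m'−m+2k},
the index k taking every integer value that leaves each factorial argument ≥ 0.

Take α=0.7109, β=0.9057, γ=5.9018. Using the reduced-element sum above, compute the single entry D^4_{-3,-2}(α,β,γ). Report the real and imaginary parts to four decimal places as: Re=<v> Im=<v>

Re=0.0450 Im=0.2209

D^4_{-3,-2}(0.7109,0.9057,5.9018) = e^{-i·-3·0.7109}·d^4_{-3,-2}(0.9057)·e^{-i·-2·5.9018}. Compute d first:
Half-angle: c=0.899204, s=0.437530. N=√(1·5040·2·720)=2693.993318
k∈{1,2} keeps every argument non-negative
  k=1: (−1)^0·2693.9933/(720)·0.8992^7·0.4375^1 = +0.778178
  k=2: (−1)^1·2693.9933/(240)·0.8992^5·0.4375^3 = -0.552713
d^4_{-3,-2}(0.9057) = +0.778178 -0.552713 = +0.225465
Phases: e^{-i·(-3)·0.7109}=-0.532798+0.846242i, e^{-i·(-2)·5.9018}=+0.722924-0.690927i ⇒ D=+0.044985+0.220932i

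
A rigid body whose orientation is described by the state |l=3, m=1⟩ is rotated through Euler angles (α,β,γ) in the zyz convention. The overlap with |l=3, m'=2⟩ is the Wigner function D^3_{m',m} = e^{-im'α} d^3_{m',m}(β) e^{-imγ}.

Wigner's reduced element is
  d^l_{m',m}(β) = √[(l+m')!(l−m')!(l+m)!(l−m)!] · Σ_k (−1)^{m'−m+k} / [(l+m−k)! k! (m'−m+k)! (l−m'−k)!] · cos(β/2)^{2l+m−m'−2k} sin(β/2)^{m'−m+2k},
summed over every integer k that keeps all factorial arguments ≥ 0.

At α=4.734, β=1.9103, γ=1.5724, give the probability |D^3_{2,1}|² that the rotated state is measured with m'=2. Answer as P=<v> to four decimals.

Split into d^3_{2,1}(β=1.9103) × two z-phases.
c=cos(1.9103/2)=0.577486, s=sin(1.9103/2)=0.816400; N=√[120·1·24·2]=75.894664
Admissible k: 0..1 (factorial args all ≥0)
  k=0: (−1)^1·75.8947/(24)·0.5775^5·0.8164^1 = -0.165810
  k=1: (−1)^2·75.8947/(12)·0.5775^3·0.8164^3 = +0.662773
d^3_{2,1}(1.9103) = -0.165810 +0.662773 = +0.496962
|D^3_{2,1}|² = |d^3_{2,1}(β)|² = (+0.496962)² = 0.246972 (the z-rotation phases have unit modulus)

P=0.2470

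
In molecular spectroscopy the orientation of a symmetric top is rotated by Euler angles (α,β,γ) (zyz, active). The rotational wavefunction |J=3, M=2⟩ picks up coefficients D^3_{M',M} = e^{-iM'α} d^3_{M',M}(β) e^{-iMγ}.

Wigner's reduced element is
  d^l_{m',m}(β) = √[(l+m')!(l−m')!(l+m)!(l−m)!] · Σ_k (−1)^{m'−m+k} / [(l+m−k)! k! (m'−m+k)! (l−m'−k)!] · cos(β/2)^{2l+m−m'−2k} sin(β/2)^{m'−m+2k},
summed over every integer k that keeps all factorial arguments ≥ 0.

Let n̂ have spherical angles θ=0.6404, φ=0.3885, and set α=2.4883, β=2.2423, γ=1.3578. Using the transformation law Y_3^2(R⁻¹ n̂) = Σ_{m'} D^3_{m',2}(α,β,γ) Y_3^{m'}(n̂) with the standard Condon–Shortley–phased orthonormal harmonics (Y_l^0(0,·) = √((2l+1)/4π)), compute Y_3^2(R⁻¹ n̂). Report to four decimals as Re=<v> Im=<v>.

Re=-0.1904 Im=0.2881

Need the full column D^3_{m',2} for m'=−3..3 at α=2.4883, β=2.2423, γ=1.3578.
cos(β/2)=0.434647, sin(β/2)=0.900601
d^3_{-3,2}: single k=5 term ⇒ +0.630775;  D = +0.023277-0.630345i
d^3_{-2,2}: k∈[4..5] ⇒ +0.621402 -0.533573 = +0.087829;  D = -0.055920+0.067726i
d^3_{-1,2}: k∈[3..4] ⇒ +0.379348 -0.814327 = -0.434979;  D = -0.423791+0.098022i
d^3_{0,2}: k∈[2..3] ⇒ +0.158552 -0.680712 = -0.522160;  D = +0.475494+0.215770i
d^3_{1,2}: k∈[1..2] ⇒ +0.044179 -0.379348 = -0.335169;  D = -0.158186-0.295492i
d^3_{2,2}: k∈[0..1] ⇒ +0.006742 -0.144738 = -0.137995;  D = -0.022228+0.136193i
d^3_{3,2}: single k=0 term ⇒ -0.034221;  D = +0.024905-0.023469i
Y_3^{m'}(θ=0.6404,φ=0.3885) and Σ D·Y over m':
  (+0.0233-0.6303i)·(+0.0351-0.0818i)  (-0.0559+0.0677i)·(+0.2086-0.2051i)  (-0.4238+0.0980i)·(+0.3958-0.1620i)  (+0.4755+0.2158i)·(+0.0643+0.0000i)  (-0.1582-0.2955i)·(-0.3958-0.1620i)  (-0.0222+0.1362i)·(+0.2086+0.2051i)  (+0.0249-0.0235i)·(-0.0351-0.0818i)
Y_3^2(R⁻¹ n̂) = -0.190439+0.288139i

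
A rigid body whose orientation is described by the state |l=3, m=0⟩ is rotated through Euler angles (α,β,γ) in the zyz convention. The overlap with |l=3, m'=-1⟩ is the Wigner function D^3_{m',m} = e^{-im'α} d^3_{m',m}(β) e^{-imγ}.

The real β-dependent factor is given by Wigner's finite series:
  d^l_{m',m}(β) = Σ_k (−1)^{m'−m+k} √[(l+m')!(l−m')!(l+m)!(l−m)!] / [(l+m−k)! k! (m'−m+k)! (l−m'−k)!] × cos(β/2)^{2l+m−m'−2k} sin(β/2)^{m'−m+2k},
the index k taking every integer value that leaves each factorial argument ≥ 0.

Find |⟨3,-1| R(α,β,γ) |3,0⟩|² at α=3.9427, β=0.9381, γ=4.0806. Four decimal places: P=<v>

P=0.0683

First d^3_{-1,0}(β=0.9381), then the phase factors e^{-i(-1)α} and e^{-i(0)γ}:
With c≡cos(β/2)=0.891998 and s≡sin(β/2)=0.452039, N=[2·24·6·6]^{1/2}=41.569219
Admissible k: 1..3 (factorial args all ≥0)
  k=1: (−1)^0·41.5692/(12)·0.8920^5·0.4520^1 = +0.884273
  k=2: (−1)^1·41.5692/(4)·0.8920^3·0.4520^3 = -0.681289
  k=3: (−1)^2·41.5692/(12)·0.8920^1·0.4520^5 = +0.058322
d^3_{-1,0}(0.9381) = +0.884273 -0.681289 +0.058322 = +0.261306
|D^3_{-1,0}|² = |d^3_{-1,0}(β)|² = (+0.261306)² = 0.068281 (the z-rotation phases have unit modulus)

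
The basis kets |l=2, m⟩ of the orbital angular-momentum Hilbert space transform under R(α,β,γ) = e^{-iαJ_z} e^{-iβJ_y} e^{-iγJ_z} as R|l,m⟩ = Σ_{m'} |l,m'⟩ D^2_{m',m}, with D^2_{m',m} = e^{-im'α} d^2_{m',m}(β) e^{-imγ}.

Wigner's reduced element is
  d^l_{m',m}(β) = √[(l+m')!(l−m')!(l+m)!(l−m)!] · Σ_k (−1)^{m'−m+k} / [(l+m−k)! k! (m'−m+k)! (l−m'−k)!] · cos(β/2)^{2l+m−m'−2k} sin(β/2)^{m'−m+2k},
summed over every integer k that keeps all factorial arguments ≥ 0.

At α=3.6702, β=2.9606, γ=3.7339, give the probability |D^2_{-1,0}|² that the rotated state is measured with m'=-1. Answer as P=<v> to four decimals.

D^2_{-1,0}(3.6702,2.9606,3.7339) = e^{-i·-1·3.6702}·d^2_{-1,0}(2.9606)·e^{-i·0·3.7339}. Compute d first:
With c≡cos(β/2)=0.090373 and s≡sin(β/2)=0.995908, N=[1·6·2·2]^{1/2}=4.898979
The bounds max(0,m−m')=1 and min(l+m,l−m')=2 give 2 terms
  k=1: (−1)^0·4.8990/(2)·0.0904^3·0.9959^1 = +0.001801
  k=2: (−1)^1·4.8990/(2)·0.0904^1·0.9959^3 = -0.218661
d^2_{-1,0}(2.9606) = +0.001801 -0.218661 = -0.216860
|D^2_{-1,0}|² = |d^2_{-1,0}(β)|² = (-0.216860)² = 0.047028 (the z-rotation phases have unit modulus)

P=0.0470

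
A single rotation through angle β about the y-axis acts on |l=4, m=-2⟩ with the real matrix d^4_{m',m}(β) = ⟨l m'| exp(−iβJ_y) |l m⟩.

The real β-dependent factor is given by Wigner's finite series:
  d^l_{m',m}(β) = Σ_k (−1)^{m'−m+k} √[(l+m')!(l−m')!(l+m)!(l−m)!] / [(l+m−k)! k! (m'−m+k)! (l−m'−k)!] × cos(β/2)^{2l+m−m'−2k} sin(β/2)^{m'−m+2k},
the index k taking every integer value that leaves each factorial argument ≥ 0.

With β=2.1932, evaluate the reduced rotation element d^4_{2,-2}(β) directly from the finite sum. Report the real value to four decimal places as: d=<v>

d^4_{2,-2}(β=2.1932) via Wigner's sum:
With c≡cos(β/2)=0.456624 and s≡sin(β/2)=0.889660, N=[720·2·2·720]^{1/2}=1440.000000
k: max(0,(-2)−(2))=0 … min(4+(-2),4−(2))=2
  k=0: (−1)^4·1440.0000/(96)·0.4566^4·0.8897^4 = +0.408527
  k=1: (−1)^5·1440.0000/(120)·0.4566^2·0.8897^6 = -1.240630
  k=2: (−1)^6·1440.0000/(1440)·0.4566^0·0.8897^8 = +0.392457
d^4_{2,-2}(2.1932) = +0.408527 -1.240630 +0.392457 = -0.439646

d=-0.4396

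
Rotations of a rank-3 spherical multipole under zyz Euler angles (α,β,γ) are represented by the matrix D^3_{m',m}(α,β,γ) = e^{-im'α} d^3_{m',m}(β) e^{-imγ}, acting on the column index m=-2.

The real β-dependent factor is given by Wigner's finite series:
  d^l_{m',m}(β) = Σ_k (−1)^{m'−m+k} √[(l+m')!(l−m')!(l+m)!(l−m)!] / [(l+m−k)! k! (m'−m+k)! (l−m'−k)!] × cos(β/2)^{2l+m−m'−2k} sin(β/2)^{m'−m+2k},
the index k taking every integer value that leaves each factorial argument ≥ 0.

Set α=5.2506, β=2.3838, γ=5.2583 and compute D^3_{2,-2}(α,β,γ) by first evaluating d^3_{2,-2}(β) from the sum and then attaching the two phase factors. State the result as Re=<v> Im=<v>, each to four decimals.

Split into d^3_{2,-2}(β=2.3838) × two z-phases.
With c≡cos(β/2)=0.369895 and s≡sin(β/2)=0.929073, N=[120·1·1·120]^{1/2}=120.000000
The bounds max(0,m−m')=0 and min(l+m,l−m')=1 give 2 terms
  k=0: (−1)^4·120.0000/(24)·0.3699^2·0.9291^4 = +0.509715
  k=1: (−1)^5·120.0000/(120)·0.3699^0·0.9291^6 = -0.643132
d^3_{2,-2}(2.3838) = +0.509715 -0.643132 = -0.133417
Attach z-rotation phases: D = e^{-i(2)(5.2506)}·(-0.133417)·e^{-i(-2)(5.2583)} = -0.133401-0.002055i

Re=-0.1334 Im=-0.0021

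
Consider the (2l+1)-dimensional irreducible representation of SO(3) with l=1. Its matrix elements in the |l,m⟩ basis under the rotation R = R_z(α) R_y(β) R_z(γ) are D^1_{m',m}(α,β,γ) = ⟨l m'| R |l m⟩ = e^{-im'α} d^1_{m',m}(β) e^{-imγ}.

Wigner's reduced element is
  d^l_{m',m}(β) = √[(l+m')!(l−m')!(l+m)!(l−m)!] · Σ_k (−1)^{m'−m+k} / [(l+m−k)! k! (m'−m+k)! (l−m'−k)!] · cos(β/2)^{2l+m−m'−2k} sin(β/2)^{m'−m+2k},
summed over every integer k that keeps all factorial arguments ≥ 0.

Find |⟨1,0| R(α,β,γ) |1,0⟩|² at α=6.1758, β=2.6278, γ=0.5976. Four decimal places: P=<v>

D^1_{0,0}(6.1758,2.6278,0.5976) = e^{-i·0·6.1758}·d^1_{0,0}(2.6278)·e^{-i·0·0.5976}. Compute d first:
c=cos(2.6278/2)=0.254080, s=sin(2.6278/2)=0.967183; N=√[1·1·1·1]=1.000000
k∈{0,1} keeps every argument non-negative
  k=0: (−1)^0·1.0000/(1)·0.2541^2·0.9672^0 = +0.064557
  k=1: (−1)^1·1.0000/(1)·0.2541^0·0.9672^2 = -0.935443
d^1_{0,0}(2.6278) = +0.064557 -0.935443 = -0.870887
|D^1_{0,0}|² = |d^1_{0,0}(β)|² = (-0.870887)² = 0.758444 (the z-rotation phases have unit modulus)

P=0.7584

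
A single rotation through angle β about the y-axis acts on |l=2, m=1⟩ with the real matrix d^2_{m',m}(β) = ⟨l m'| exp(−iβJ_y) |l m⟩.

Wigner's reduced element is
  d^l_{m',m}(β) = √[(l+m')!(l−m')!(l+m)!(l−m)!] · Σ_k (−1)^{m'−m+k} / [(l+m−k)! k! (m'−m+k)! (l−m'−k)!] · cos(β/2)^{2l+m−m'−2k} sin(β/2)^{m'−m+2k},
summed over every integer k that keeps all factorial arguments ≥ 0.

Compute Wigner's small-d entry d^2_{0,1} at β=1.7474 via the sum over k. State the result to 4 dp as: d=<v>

d=-0.2118

d^2_{0,1}(β=1.7474) via Wigner's sum:
c=cos(1.7474/2)=0.641994, s=sin(1.7474/2)=0.766710; N=√[2·2·6·1]=4.898979
k: max(0,(1)−(0))=1 … min(2+(1),2−(0))=2
  k=1: (−1)^0·4.8990/(2)·0.6420^3·0.7667^1 = +0.496935
  k=2: (−1)^1·4.8990/(2)·0.6420^1·0.7667^3 = -0.708760
d^2_{0,1}(1.7474) = +0.496935 -0.708760 = -0.211825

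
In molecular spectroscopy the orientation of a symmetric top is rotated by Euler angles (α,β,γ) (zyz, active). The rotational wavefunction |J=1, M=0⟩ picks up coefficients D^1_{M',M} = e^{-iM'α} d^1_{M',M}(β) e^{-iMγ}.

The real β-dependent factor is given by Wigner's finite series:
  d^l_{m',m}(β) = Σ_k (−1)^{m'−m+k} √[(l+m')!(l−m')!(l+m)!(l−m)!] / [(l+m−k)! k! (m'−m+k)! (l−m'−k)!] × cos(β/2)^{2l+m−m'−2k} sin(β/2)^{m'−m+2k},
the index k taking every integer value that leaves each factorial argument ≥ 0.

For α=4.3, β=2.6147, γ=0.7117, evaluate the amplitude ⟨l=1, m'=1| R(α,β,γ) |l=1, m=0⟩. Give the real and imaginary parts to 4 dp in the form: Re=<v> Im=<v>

D^1_{1,0}(4.3,2.6147,0.7117) = e^{-i·1·4.3}·d^1_{1,0}(2.6147)·e^{-i·0·0.7117}. Compute d first:
Half-angle: c=0.260410, s=0.965498. N=√(2·1·1·1)=1.414214
The bounds max(0,m−m')=0 and min(l+m,l−m')=0 give 1 term
  k=0: (−1)^1·1.4142/(1)·0.2604^1·0.9655^1 = -0.355569
d^1_{1,0}(2.6147) = -0.355569
D = (-0.400799+0.916166i)·(-0.355569)·(+1.000000+0.000000i) = +0.142512-0.325760i

Re=0.1425 Im=-0.3258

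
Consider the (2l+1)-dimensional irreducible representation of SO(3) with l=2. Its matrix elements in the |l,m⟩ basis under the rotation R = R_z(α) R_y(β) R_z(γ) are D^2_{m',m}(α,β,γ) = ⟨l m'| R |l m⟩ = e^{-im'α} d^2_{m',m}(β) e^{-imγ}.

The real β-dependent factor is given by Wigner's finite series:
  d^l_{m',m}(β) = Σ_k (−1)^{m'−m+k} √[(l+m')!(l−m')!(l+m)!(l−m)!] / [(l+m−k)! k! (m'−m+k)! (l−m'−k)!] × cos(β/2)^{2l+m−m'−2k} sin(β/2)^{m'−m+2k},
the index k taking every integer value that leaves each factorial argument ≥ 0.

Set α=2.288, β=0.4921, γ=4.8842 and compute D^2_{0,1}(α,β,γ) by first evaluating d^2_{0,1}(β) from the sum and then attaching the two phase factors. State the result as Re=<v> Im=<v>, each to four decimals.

Split into d^2_{0,1}(β=0.4921) × two z-phases.
Half-angle: c=0.969882, s=0.243575. N=√(2·2·6·1)=4.898979
The bounds max(0,m−m')=1 and min(l+m,l−m')=2 give 2 terms
  k=1: (−1)^0·4.8990/(2)·0.9699^3·0.2436^1 = +0.544333
  k=2: (−1)^1·4.8990/(2)·0.9699^1·0.2436^3 = -0.034331
d^2_{0,1}(0.4921) = +0.544333 -0.034331 = +0.510002
Phases: e^{-i·(0)·2.288}=+1.000000+0.000000i, e^{-i·(1)·4.8842}=+0.170967+0.985277i ⇒ D=+0.087193+0.502493i

Re=0.0872 Im=0.5025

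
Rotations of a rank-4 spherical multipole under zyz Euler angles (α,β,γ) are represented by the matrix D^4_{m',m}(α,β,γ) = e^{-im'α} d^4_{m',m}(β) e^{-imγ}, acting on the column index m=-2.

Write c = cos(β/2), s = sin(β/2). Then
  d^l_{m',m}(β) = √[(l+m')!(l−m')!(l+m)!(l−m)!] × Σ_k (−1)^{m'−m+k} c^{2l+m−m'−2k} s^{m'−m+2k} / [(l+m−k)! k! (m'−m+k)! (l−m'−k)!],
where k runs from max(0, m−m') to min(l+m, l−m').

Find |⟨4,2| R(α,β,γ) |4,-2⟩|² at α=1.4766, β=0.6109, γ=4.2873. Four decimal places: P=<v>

P=0.0087

First d^4_{2,-2}(β=0.6109), then the phase factors e^{-i(2)α} and e^{-i(-2)γ}:
Half-angle: c=0.953712, s=0.300722. N=√(720·2·2·720)=1440.000000
The bounds max(0,m−m')=0 and min(l+m,l−m')=2 give 3 terms
  k=0: (−1)^4·1440.0000/(96)·0.9537^4·0.3007^4 = +0.101490
  k=1: (−1)^5·1440.0000/(120)·0.9537^2·0.3007^6 = -0.008073
  k=2: (−1)^6·1440.0000/(1440)·0.9537^0·0.3007^8 = +0.000067
d^4_{2,-2}(0.6109) = +0.101490 -0.008073 +0.000067 = +0.093484
|D^4_{2,-2}|² = |d^4_{2,-2}(β)|² = (+0.093484)² = 0.008739 (the z-rotation phases have unit modulus)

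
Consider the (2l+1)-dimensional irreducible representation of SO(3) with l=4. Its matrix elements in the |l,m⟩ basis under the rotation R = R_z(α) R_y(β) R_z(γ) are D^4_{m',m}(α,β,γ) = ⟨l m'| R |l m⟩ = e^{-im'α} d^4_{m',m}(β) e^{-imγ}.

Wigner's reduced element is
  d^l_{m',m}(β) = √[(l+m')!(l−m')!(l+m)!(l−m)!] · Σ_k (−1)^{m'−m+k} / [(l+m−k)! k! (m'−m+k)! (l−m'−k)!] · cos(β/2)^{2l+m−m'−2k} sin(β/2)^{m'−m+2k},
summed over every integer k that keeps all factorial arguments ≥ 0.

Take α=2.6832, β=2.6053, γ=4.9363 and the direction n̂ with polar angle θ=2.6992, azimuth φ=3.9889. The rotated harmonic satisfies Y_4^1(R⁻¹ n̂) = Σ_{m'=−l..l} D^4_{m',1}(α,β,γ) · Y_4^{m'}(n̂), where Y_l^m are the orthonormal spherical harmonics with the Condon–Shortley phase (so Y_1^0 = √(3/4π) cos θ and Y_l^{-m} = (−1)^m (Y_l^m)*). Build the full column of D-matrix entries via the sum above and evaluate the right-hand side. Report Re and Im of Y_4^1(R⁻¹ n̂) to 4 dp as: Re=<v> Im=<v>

Re=0.2375 Im=-0.3307

Need the full column D^4_{m',1} for m'=−4..4 at α=2.6832, β=2.6053, γ=4.9363.
cos(β/2)=0.264944, sin(β/2)=0.964264
d^4_{-4,1}: single k=5 term ⇒ +0.116021;  D = +0.102550-0.054263i
d^4_{-3,1}: k∈[4..5] ⇒ +0.056354 -0.447873 = -0.391519;  D = +0.391363-0.011076i
d^4_{-2,1}: k∈[3..5] ⇒ +0.016553 -0.328889 +0.871288 = +0.558952;  D = +0.508045+0.233061i
d^4_{-1,1}: k∈[2..5] ⇒ +0.003216 -0.127798 +0.846400 -0.747423 = -0.025605;  D = +0.016146+0.019872i
d^4_{0,1}: k∈[1..4] ⇒ +0.000395 -0.031407 +0.416016 -0.918418 = -0.533414;  D = -0.118442-0.520098i
d^4_{1,1}: k∈[0..3] ⇒ +0.000024 -0.004824 +0.127798 -0.564267 = -0.441269;  D = -0.102524+0.429193i
d^4_{2,1}: k∈[0..2] ⇒ -0.000375 +0.024829 -0.219260 = -0.194805;  D = +0.124432-0.149886i
d^4_{3,1}: k∈[0..1] ⇒ +0.002553 -0.056354 = -0.053801;  D = -0.049135+0.021915i
d^4_{4,1}: single k=0 term ⇒ -0.008759;  D = +0.008752+0.000340i
Y_4^{m'}(θ=2.6992,φ=3.9889) and Σ D·Y over m':
  (+0.1025-0.0543i)·(-0.0144+0.0036i)  (+0.3914-0.0111i)·(-0.0733-0.0501i)  (+0.5080+0.2331i)·(-0.0357-0.2870i)  (+0.0161+0.0199i)·(+0.3292-0.3727i)  (-0.1184-0.5201i)·(+0.1951+0.0000i)  (-0.1025+0.4292i)·(-0.3292-0.3727i)  (+0.1244-0.1499i)·(-0.0357+0.2870i)  (-0.0491+0.0219i)·(+0.0733-0.0501i)  (+0.0088+0.0003i)·(-0.0144-0.0036i)
Y_4^1(R⁻¹ n̂) = +0.237515-0.330725i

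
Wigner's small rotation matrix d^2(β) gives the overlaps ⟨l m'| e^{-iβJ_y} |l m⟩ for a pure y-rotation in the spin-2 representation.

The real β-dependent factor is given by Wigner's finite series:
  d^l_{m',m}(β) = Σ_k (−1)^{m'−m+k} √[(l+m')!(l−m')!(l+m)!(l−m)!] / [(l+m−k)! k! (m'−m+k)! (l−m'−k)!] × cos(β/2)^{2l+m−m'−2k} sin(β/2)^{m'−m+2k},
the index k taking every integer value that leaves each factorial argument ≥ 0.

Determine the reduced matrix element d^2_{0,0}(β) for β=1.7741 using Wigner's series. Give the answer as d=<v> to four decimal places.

d^2_{0,0}(β=1.7741) via Wigner's sum:
Half-angle: c=0.631702, s=0.775212. N=√(2·2·2·2)=4.000000
Admissible k: 0..2 (factorial args all ≥0)
  k=0: (−1)^0·4.0000/(4)·0.6317^4·0.7752^0 = +0.159238
  k=1: (−1)^1·4.0000/(1)·0.6317^2·0.7752^2 = -0.959234
  k=2: (−1)^2·4.0000/(4)·0.6317^0·0.7752^4 = +0.361145
d^2_{0,0}(1.7741) = +0.159238 -0.959234 +0.361145 = -0.438851

d=-0.4389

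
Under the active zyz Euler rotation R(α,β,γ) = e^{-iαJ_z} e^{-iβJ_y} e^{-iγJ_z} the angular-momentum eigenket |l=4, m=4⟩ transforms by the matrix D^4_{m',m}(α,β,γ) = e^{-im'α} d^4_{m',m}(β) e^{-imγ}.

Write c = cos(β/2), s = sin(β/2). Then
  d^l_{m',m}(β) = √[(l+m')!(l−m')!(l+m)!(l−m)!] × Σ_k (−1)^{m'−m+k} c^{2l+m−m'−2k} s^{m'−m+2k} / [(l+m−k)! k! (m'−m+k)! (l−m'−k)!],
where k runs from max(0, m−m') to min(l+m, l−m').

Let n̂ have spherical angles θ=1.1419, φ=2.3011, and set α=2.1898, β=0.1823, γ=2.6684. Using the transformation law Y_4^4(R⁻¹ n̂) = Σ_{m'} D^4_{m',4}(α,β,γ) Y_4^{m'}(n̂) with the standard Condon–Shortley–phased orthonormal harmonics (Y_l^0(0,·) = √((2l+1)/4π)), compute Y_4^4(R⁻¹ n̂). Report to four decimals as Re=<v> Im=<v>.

Need the full column D^4_{m',4} for m'=−4..4 at α=2.1898, β=0.1823, γ=2.6684.
cos(β/2)=0.995849, sin(β/2)=0.091024
d^4_{-4,4}: single k=8 term ⇒ +0.000000;  D = -0.000000-0.000000i
d^4_{-3,4}: single k=7 term ⇒ +0.000000;  D = -0.000000+0.000000i
d^4_{-2,4}: single k=6 term ⇒ +0.000003;  D = +0.000003-0.000000i
d^4_{-1,4}: single k=5 term ⇒ +0.000046;  D = -0.000027-0.000037i
d^4_{0,4}: single k=4 term ⇒ +0.000565;  D = -0.000179+0.000536i
d^4_{1,4}: single k=3 term ⇒ +0.005527;  D = +0.005285-0.001618i
d^4_{2,4}: single k=2 term ⇒ +0.042761;  D = -0.033918-0.026040i
d^4_{3,4}: single k=1 term ⇒ +0.250065;  D = -0.008940+0.249906i
d^4_{4,4}: single k=0 term ⇒ +0.967268;  D = +0.807360-0.532708i
Y_4^{m'}(θ=1.1419,φ=2.3011) and Σ D·Y over m':
  (-0.0000-0.0000i)·(-0.2954-0.0662i)  (-0.0000+0.0000i)·(+0.3186-0.2275i)  (+0.0000-0.0000i)·(-0.0064+0.0579i)  (-0.0000-0.0000i)·(+0.2136+0.2385i)  (-0.0002+0.0005i)·(-0.1208+0.0000i)  (+0.0053-0.0016i)·(-0.2136+0.2385i)  (-0.0339-0.0260i)·(-0.0064-0.0579i)  (-0.0089+0.2499i)·(-0.3186-0.2275i)  (+0.8074-0.5327i)·(-0.2954+0.0662i)
Y_4^4(R⁻¹ n̂) = -0.145531+0.136842i

Re=-0.1455 Im=0.1368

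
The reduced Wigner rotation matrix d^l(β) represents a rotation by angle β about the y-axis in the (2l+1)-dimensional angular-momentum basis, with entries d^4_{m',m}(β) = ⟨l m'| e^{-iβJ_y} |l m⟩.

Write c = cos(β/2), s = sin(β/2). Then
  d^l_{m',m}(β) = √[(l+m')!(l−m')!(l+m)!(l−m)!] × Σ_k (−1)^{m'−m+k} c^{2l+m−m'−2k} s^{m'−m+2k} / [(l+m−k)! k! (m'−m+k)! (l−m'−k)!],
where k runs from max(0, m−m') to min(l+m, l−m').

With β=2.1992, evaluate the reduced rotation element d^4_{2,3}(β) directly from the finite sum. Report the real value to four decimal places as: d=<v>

d^4_{2,3}(β=2.1992) via Wigner's sum:
c=cos(2.1992/2)=0.453953, s=sin(2.1992/2)=0.891026; N=√[720·2·5040·1]=2693.993318
The bounds max(0,m−m')=1 and min(l+m,l−m')=2 give 2 terms
  k=1: (−1)^0·2693.9933/(720)·0.4540^7·0.8910^1 = +0.013244
  k=2: (−1)^1·2693.9933/(240)·0.4540^5·0.8910^3 = -0.153077
d^4_{2,3}(2.1992) = +0.013244 -0.153077 = -0.139832

d=-0.1398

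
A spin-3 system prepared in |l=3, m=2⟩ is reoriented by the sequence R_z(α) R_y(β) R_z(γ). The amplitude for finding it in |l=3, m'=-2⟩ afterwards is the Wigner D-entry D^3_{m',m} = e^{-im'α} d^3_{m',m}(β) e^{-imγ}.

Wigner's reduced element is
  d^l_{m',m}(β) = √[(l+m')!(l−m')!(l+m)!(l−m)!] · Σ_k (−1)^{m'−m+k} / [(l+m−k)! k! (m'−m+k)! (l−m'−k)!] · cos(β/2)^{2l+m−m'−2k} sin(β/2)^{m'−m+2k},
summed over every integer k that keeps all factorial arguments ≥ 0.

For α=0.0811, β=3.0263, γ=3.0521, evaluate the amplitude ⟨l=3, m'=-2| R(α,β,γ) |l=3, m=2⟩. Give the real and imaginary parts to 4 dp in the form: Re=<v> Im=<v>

First d^3_{-2,2}(β=3.0263), then the phase factors e^{-i(-2)α} and e^{-i(2)γ}:
Half-angle: c=0.057614, s=0.998339. N=√(1·120·120·1)=120.000000
The bounds max(0,m−m')=4 and min(l+m,l−m')=5 give 2 terms
  k=4: (−1)^0·120.0000/(24)·0.0576^2·0.9983^4 = +0.016487
  k=5: (−1)^1·120.0000/(120)·0.0576^0·0.9983^6 = -0.990075
d^3_{-2,2}(3.0263) = +0.016487 -0.990075 = -0.973588
D = (+0.986874+0.161490i)·(-0.973588)·(+0.984025+0.178031i) = -0.917469-0.325767i

Re=-0.9175 Im=-0.3258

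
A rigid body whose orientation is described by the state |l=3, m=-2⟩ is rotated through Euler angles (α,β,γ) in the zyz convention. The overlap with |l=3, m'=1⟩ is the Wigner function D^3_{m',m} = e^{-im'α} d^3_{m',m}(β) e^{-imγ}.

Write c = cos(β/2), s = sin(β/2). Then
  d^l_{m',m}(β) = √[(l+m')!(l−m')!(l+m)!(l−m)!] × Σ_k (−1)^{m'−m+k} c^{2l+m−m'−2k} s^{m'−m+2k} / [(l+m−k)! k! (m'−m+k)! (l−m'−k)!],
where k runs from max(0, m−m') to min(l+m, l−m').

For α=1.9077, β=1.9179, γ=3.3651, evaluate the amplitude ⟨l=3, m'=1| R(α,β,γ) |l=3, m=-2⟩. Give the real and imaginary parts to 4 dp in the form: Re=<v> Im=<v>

Re=0.0011 Im=-0.0102

D^3_{1,-2}(1.9077,1.9179,3.3651) = e^{-i·1·1.9077}·d^3_{1,-2}(1.9179)·e^{-i·-2·3.3651}. Compute d first:
With c≡cos(β/2)=0.574380 and s≡sin(β/2)=0.818589, N=[24·2·1·120]^{1/2}=75.894664
Admissible k: 0..1 (factorial args all ≥0)
  k=0: (−1)^3·75.8947/(12)·0.5744^3·0.8186^3 = -0.657393
  k=1: (−1)^4·75.8947/(24)·0.5744^1·0.8186^5 = +0.667619
d^3_{1,-2}(1.9179) = -0.657393 +0.667619 = +0.010226
Phases: e^{-i·(1)·1.9077}=-0.330566-0.943783i, e^{-i·(-2)·3.3651}=+0.901742+0.432275i ⇒ D=+0.001124-0.010164i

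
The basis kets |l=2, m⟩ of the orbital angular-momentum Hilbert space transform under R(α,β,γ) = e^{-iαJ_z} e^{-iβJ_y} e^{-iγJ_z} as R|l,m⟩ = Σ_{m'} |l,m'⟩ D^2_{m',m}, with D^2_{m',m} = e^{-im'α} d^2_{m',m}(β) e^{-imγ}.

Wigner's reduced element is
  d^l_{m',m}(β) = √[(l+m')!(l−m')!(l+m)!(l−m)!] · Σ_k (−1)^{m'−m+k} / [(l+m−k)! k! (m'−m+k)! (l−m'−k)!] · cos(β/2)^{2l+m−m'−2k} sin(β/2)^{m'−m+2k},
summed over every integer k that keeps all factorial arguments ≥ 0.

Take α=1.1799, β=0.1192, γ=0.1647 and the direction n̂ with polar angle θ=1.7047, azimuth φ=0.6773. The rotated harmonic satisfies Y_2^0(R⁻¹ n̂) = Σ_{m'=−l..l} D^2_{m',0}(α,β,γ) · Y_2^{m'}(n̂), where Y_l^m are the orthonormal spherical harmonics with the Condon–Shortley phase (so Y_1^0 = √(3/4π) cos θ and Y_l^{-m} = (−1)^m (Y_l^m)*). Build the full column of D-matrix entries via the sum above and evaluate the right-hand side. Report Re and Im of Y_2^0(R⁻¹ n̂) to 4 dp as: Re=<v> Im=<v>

Need the full column D^2_{m',0} for m'=−2..2 at α=1.1799, β=0.1192, γ=0.1647.
cos(β/2)=0.998224, sin(β/2)=0.059565
d^2_{-2,0}: single k=2 term ⇒ +0.008660;  D = -0.006145+0.006101i
d^2_{-1,0}: k∈[1..2] ⇒ +0.145127 -0.000517 = +0.144611;  D = +0.055099+0.133702i
d^2_{0,0}: k∈[0..2] ⇒ +0.992917 -0.014141 +0.000013 = +0.978788;  D = +0.978788+0.000000i
d^2_{1,0}: k∈[0..1] ⇒ -0.145127 +0.000517 = -0.144611;  D = -0.055099+0.133702i
d^2_{2,0}: single k=0 term ⇒ +0.008660;  D = -0.006145-0.006101i
Y_2^{m'}(θ=1.7047,φ=0.6773) and Σ D·Y over m':
  (-0.0061+0.0061i)·(+0.0814-0.3706i)  (+0.0551+0.1337i)·(-0.0797+0.0641i)  (+0.9788+0.0000i)·(-0.2985+0.0000i)  (-0.0551+0.1337i)·(+0.0797+0.0641i)  (-0.0061-0.0061i)·(+0.0814+0.3706i)
Y_2^0(R⁻¹ n̂) = -0.314581+0.000000i

Re=-0.3146 Im=0.0000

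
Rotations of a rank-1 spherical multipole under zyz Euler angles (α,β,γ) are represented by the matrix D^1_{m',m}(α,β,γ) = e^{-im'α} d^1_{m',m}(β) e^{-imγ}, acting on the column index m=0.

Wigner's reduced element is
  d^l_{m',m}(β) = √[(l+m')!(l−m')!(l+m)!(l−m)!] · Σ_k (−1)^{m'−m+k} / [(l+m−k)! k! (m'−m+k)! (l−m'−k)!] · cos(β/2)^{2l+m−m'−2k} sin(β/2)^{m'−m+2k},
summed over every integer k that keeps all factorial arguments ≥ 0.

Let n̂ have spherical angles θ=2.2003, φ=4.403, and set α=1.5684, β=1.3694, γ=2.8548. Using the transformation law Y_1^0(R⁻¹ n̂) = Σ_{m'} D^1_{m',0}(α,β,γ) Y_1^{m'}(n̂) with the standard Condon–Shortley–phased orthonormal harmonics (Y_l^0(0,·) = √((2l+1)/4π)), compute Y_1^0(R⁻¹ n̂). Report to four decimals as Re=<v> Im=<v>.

Re=-0.4264 Im=0.0000

Need the full column D^1_{m',0} for m'=−1..1 at α=1.5684, β=1.3694, γ=2.8548.
cos(β/2)=0.774609, sin(β/2)=0.632441
d^1_{-1,0}: single k=1 term ⇒ +0.692815;  D = +0.001660+0.692813i
d^1_{0,0}: k∈[0..1] ⇒ +0.600019 -0.399981 = +0.200038;  D = +0.200038+0.000000i
d^1_{1,0}: single k=0 term ⇒ -0.692815;  D = -0.001660+0.692813i
Y_1^{m'}(θ=2.2003,φ=4.403) and Σ D·Y over m':
  (+0.0017+0.6928i)·(-0.0850+0.2660i)  (+0.2000+0.0000i)·(-0.2877+0.0000i)  (-0.0017+0.6928i)·(+0.0850+0.2660i)
Y_1^0(R⁻¹ n̂) = -0.426416+0.000000i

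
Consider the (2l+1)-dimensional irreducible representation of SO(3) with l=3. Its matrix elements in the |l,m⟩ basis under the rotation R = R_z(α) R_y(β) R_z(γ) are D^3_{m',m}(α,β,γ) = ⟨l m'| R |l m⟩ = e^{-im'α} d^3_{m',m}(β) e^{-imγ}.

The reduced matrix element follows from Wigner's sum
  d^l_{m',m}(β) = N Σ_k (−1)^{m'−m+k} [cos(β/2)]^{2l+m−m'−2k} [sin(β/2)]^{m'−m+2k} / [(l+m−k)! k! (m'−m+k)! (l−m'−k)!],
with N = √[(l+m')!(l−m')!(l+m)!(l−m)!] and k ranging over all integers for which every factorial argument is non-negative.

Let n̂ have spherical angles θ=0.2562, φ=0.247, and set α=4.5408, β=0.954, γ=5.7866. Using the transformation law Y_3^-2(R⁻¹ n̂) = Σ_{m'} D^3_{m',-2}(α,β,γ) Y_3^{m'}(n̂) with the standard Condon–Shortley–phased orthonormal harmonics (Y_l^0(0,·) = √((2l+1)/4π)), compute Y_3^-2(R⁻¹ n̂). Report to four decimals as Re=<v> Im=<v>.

Need the full column D^3_{m',-2} for m'=−3..3 at α=4.5408, β=0.954, γ=5.7866.
cos(β/2)=0.888376, sin(β/2)=0.459116
d^3_{-3,-2}: single k=1 term ⇒ +0.622276;  D = +0.621047+0.039090i
d^3_{-2,-2}: k∈[0..1] ⇒ +0.491566 -0.656452 = -0.164886;  D = +0.038304-0.160375i
d^3_{-1,-2}: k∈[0..1] ⇒ -0.803355 +0.429130 = -0.374225;  D = +0.343798+0.147808i
d^3_{0,-2}: k∈[0..1] ⇒ +0.719107 -0.192063 = +0.527044;  D = +0.287785-0.441537i
d^3_{1,-2}: k∈[0..1] ⇒ -0.429130 +0.057307 = -0.371822;  D = -0.272257-0.253235i
d^3_{2,-2}: k∈[0..1] ⇒ +0.175329 -0.009366 = +0.165964;  D = -0.132122+0.100438i
d^3_{3,-2}: single k=0 term ⇒ -0.044390;  D = +0.020436+0.039406i
Y_3^{m'}(θ=0.2562,φ=0.247) and Σ D·Y over m':
  (+0.6210+0.0391i)·(+0.0050-0.0046i)  (+0.0383-0.1604i)·(+0.0559-0.0301i)  (+0.3438+0.1478i)·(+0.2921-0.0737i)  (+0.2878-0.4415i)·(+0.6061+0.0000i)  (-0.2723-0.2532i)·(-0.2921-0.0737i)  (-0.1321+0.1004i)·(+0.0559+0.0301i)  (+0.0204+0.0394i)·(-0.0050-0.0046i)
Y_3^-2(R⁻¹ n̂) = +0.336907-0.167138i

Re=0.3369 Im=-0.1671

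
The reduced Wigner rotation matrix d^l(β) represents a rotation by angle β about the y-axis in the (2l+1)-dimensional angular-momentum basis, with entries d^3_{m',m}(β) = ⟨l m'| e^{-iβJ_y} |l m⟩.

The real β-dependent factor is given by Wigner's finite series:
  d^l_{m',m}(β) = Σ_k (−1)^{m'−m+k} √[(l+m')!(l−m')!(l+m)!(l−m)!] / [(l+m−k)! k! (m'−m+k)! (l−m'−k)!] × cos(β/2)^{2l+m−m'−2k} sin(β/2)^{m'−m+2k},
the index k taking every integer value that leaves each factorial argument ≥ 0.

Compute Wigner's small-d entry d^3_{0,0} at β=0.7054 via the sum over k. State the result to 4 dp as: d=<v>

d=-0.0387

d^3_{0,0}(β=0.7054) via Wigner's sum:
Half-angle: c=0.938443, s=0.345433. N=√(6·6·6·6)=36.000000
k: max(0,(0)−(0))=0 … min(3+(0),3−(0))=3
  k=0: (−1)^0·36.0000/(36)·0.9384^6·0.3454^0 = +0.683044
  k=1: (−1)^1·36.0000/(4)·0.9384^4·0.3454^2 = -0.832918
  k=2: (−1)^2·36.0000/(4)·0.9384^2·0.3454^4 = +0.112853
  k=3: (−1)^3·36.0000/(36)·0.9384^0·0.3454^6 = -0.001699
d^3_{0,0}(0.7054) = +0.683044 -0.832918 +0.112853 -0.001699 = -0.038720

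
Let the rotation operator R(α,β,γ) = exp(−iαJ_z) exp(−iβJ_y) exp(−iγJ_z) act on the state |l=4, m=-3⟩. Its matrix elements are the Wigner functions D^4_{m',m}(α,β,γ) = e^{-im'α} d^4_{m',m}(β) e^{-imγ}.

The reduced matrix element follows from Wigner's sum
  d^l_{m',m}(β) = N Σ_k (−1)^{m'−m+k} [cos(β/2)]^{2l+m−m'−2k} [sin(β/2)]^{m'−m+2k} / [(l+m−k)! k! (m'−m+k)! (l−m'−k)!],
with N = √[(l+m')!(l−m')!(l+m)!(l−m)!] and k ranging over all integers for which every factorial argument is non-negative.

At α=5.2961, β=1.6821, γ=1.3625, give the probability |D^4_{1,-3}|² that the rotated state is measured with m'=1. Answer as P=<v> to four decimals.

First d^4_{1,-3}(β=1.6821), then the phase factors e^{-i(1)α} and e^{-i(-3)γ}:
Half-angle: c=0.666681, s=0.745344. N=√(120·6·1·5040)=1904.940944
k∈{0,1} keeps every argument non-negative
  k=0: (−1)^4·1904.9409/(144)·0.6667^4·0.7453^4 = +0.806522
  k=1: (−1)^5·1904.9409/(240)·0.6667^2·0.7453^6 = -0.604846
d^4_{1,-3}(1.6821) = +0.806522 -0.604846 = +0.201676
|D^4_{1,-3}|² = |d^4_{1,-3}(β)|² = (+0.201676)² = 0.040673 (the z-rotation phases have unit modulus)

P=0.0407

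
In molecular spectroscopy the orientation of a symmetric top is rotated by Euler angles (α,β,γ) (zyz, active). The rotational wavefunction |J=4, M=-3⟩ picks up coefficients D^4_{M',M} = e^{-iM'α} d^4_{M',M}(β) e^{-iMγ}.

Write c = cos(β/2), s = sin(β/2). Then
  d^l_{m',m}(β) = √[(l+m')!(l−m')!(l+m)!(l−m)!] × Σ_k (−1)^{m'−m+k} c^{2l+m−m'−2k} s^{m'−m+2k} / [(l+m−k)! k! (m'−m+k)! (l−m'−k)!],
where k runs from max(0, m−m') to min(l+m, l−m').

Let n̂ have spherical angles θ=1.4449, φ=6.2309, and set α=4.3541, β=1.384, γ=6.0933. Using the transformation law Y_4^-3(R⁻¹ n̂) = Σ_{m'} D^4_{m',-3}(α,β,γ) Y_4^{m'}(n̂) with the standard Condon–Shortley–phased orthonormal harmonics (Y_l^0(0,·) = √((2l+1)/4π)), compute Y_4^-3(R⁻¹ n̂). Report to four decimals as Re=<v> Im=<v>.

Need the full column D^4_{m',-3} for m'=−4..4 at α=4.3541, β=1.384, γ=6.0933.
cos(β/2)=0.769971, sin(β/2)=0.638078
d^4_{-4,-3}: single k=1 term ⇒ +0.289562;  D = -0.121240-0.262958i
d^4_{-3,-3}: k∈[0..1] ⇒ +0.123537 -0.593873 = -0.470336;  D = -0.469059+0.034645i
d^4_{-2,-3}: k∈[0..1] ⇒ -0.383054 +0.789188 = +0.406134;  D = -0.114017+0.389801i
d^4_{-1,-3}: k∈[0..1] ⇒ +0.673389 -0.770750 = -0.097361;  D = +0.077927+0.058366i
d^4_{0,-3}: k∈[0..1] ⇒ -0.831877 +0.571292 = -0.260585;  D = -0.219435+0.140545i
d^4_{1,-3}: k∈[0..1] ⇒ +0.770750 -0.317588 = +0.453162;  D = +0.095072+0.443077i
d^4_{2,-3}: k∈[0..1] ⇒ -0.541975 +0.124067 = -0.417908;  D = +0.413405+0.061179i
d^4_{3,-3}: k∈[0..1] ⇒ +0.280086 -0.027478 = +0.252608;  D = +0.122260-0.221050i
d^4_{4,-3}: single k=0 term ⇒ -0.093786;  D = -0.060940-0.071289i
Y_4^{m'}(θ=1.4449,φ=6.2309) and Σ D·Y over m':
  (-0.1212-0.2630i)·(+0.4193+0.0890i)  (-0.4691+0.0346i)·(+0.1516+0.0240i)  (-0.1140+0.3898i)·(-0.2913-0.0306i)  (+0.0779+0.0584i)·(-0.1701-0.0089i)  (-0.2194+0.1405i)·(+0.2682+0.0000i)  (+0.0951+0.4431i)·(+0.1701-0.0089i)  (+0.4134+0.0612i)·(-0.2913+0.0306i)  (+0.1223-0.2210i)·(-0.1516+0.0240i)  (-0.0609-0.0713i)·(+0.4193-0.0890i)
Y_4^-3(R⁻¹ n̂) = -0.273151-0.128754i

Re=-0.2732 Im=-0.1288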